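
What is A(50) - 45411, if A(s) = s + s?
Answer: -45311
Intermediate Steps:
A(s) = 2*s
A(50) - 45411 = 2*50 - 45411 = 100 - 45411 = -45311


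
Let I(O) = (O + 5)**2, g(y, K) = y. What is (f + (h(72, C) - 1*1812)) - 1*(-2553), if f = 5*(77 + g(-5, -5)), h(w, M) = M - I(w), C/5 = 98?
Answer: -4338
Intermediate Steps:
C = 490 (C = 5*98 = 490)
I(O) = (5 + O)**2
h(w, M) = M - (5 + w)**2
f = 360 (f = 5*(77 - 5) = 5*72 = 360)
(f + (h(72, C) - 1*1812)) - 1*(-2553) = (360 + ((490 - (5 + 72)**2) - 1*1812)) - 1*(-2553) = (360 + ((490 - 1*77**2) - 1812)) + 2553 = (360 + ((490 - 1*5929) - 1812)) + 2553 = (360 + ((490 - 5929) - 1812)) + 2553 = (360 + (-5439 - 1812)) + 2553 = (360 - 7251) + 2553 = -6891 + 2553 = -4338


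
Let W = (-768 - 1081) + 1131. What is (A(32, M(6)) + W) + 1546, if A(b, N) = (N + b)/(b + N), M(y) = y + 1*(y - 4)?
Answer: 829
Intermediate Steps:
W = -718 (W = -1849 + 1131 = -718)
M(y) = -4 + 2*y (M(y) = y + 1*(-4 + y) = y + (-4 + y) = -4 + 2*y)
A(b, N) = 1 (A(b, N) = (N + b)/(N + b) = 1)
(A(32, M(6)) + W) + 1546 = (1 - 718) + 1546 = -717 + 1546 = 829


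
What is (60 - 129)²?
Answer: 4761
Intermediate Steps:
(60 - 129)² = (-69)² = 4761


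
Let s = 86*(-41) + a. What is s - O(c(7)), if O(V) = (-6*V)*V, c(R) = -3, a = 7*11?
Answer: -3395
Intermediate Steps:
a = 77
O(V) = -6*V²
s = -3449 (s = 86*(-41) + 77 = -3526 + 77 = -3449)
s - O(c(7)) = -3449 - (-6)*(-3)² = -3449 - (-6)*9 = -3449 - 1*(-54) = -3449 + 54 = -3395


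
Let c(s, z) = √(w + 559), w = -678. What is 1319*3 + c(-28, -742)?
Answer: 3957 + I*√119 ≈ 3957.0 + 10.909*I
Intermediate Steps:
c(s, z) = I*√119 (c(s, z) = √(-678 + 559) = √(-119) = I*√119)
1319*3 + c(-28, -742) = 1319*3 + I*√119 = 3957 + I*√119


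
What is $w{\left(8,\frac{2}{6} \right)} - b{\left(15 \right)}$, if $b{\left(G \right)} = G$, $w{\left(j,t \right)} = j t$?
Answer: $- \frac{37}{3} \approx -12.333$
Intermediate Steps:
$w{\left(8,\frac{2}{6} \right)} - b{\left(15 \right)} = 8 \cdot \frac{2}{6} - 15 = 8 \cdot 2 \cdot \frac{1}{6} - 15 = 8 \cdot \frac{1}{3} - 15 = \frac{8}{3} - 15 = - \frac{37}{3}$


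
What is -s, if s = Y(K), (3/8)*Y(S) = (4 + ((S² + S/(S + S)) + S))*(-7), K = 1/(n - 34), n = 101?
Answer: 1135036/13467 ≈ 84.283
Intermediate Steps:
K = 1/67 (K = 1/(101 - 34) = 1/67 ≈ 0.014925)
Y(S) = -84 - 56*S/3 - 56*S²/3 (Y(S) = 8*((4 + ((S² + S/(S + S)) + S))*(-7))/3 = 8*((4 + ((S² + S/((2*S))) + S))*(-7))/3 = 8*((4 + ((S² + (1/(2*S))*S) + S))*(-7))/3 = 8*((4 + ((S² + ½) + S))*(-7))/3 = 8*((4 + ((½ + S²) + S))*(-7))/3 = 8*((4 + (½ + S + S²))*(-7))/3 = 8*((9/2 + S + S²)*(-7))/3 = 8*(-63/2 - 7*S - 7*S²)/3 = -84 - 56*S/3 - 56*S²/3)
s = -1135036/13467 (s = -84 - 56/3*1/67 - 56*(1/67)²/3 = -84 - 56/201 - 56/3*1/4489 = -84 - 56/201 - 56/13467 = -1135036/13467 ≈ -84.283)
-s = -1*(-1135036/13467) = 1135036/13467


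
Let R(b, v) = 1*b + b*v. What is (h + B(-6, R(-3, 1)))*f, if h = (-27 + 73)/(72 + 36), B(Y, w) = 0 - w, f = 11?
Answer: 3817/54 ≈ 70.685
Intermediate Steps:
R(b, v) = b + b*v
B(Y, w) = -w
h = 23/54 (h = 46/108 = 46*(1/108) = 23/54 ≈ 0.42593)
(h + B(-6, R(-3, 1)))*f = (23/54 - (-3)*(1 + 1))*11 = (23/54 - (-3)*2)*11 = (23/54 - 1*(-6))*11 = (23/54 + 6)*11 = (347/54)*11 = 3817/54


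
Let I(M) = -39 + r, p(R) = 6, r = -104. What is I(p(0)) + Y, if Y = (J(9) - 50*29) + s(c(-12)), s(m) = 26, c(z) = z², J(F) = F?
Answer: -1558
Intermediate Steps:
I(M) = -143 (I(M) = -39 - 104 = -143)
Y = -1415 (Y = (9 - 50*29) + 26 = (9 - 1450) + 26 = -1441 + 26 = -1415)
I(p(0)) + Y = -143 - 1415 = -1558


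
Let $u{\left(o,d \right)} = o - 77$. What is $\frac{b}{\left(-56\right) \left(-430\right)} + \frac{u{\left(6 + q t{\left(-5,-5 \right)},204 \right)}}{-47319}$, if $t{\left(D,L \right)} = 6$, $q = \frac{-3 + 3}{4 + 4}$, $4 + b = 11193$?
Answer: $\frac{531161971}{1139441520} \approx 0.46616$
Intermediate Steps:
$b = 11189$ ($b = -4 + 11193 = 11189$)
$q = 0$ ($q = \frac{0}{8} = 0 \cdot \frac{1}{8} = 0$)
$u{\left(o,d \right)} = -77 + o$
$\frac{b}{\left(-56\right) \left(-430\right)} + \frac{u{\left(6 + q t{\left(-5,-5 \right)},204 \right)}}{-47319} = \frac{11189}{\left(-56\right) \left(-430\right)} + \frac{-77 + \left(6 + 0 \cdot 6\right)}{-47319} = \frac{11189}{24080} + \left(-77 + \left(6 + 0\right)\right) \left(- \frac{1}{47319}\right) = 11189 \cdot \frac{1}{24080} + \left(-77 + 6\right) \left(- \frac{1}{47319}\right) = \frac{11189}{24080} - - \frac{71}{47319} = \frac{11189}{24080} + \frac{71}{47319} = \frac{531161971}{1139441520}$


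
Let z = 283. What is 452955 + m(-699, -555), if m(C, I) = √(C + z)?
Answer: 452955 + 4*I*√26 ≈ 4.5296e+5 + 20.396*I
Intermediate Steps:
m(C, I) = √(283 + C) (m(C, I) = √(C + 283) = √(283 + C))
452955 + m(-699, -555) = 452955 + √(283 - 699) = 452955 + √(-416) = 452955 + 4*I*√26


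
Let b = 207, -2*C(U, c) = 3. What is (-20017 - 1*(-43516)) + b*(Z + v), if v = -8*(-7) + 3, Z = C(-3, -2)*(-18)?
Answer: 41301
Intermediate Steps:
C(U, c) = -3/2 (C(U, c) = -1/2*3 = -3/2)
Z = 27 (Z = -3/2*(-18) = 27)
v = 59 (v = 56 + 3 = 59)
(-20017 - 1*(-43516)) + b*(Z + v) = (-20017 - 1*(-43516)) + 207*(27 + 59) = (-20017 + 43516) + 207*86 = 23499 + 17802 = 41301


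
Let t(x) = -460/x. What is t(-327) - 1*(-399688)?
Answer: 130698436/327 ≈ 3.9969e+5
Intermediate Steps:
t(-327) - 1*(-399688) = -460/(-327) - 1*(-399688) = -460*(-1/327) + 399688 = 460/327 + 399688 = 130698436/327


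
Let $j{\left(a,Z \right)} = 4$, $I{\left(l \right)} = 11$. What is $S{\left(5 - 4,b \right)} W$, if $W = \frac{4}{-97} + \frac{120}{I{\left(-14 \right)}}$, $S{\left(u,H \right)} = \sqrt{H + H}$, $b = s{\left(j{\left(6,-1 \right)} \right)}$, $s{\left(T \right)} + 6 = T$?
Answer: $\frac{23192 i}{1067} \approx 21.736 i$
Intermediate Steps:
$s{\left(T \right)} = -6 + T$
$b = -2$ ($b = -6 + 4 = -2$)
$S{\left(u,H \right)} = \sqrt{2} \sqrt{H}$ ($S{\left(u,H \right)} = \sqrt{2 H} = \sqrt{2} \sqrt{H}$)
$W = \frac{11596}{1067}$ ($W = \frac{4}{-97} + \frac{120}{11} = 4 \left(- \frac{1}{97}\right) + 120 \cdot \frac{1}{11} = - \frac{4}{97} + \frac{120}{11} = \frac{11596}{1067} \approx 10.868$)
$S{\left(5 - 4,b \right)} W = \sqrt{2} \sqrt{-2} \cdot \frac{11596}{1067} = \sqrt{2} i \sqrt{2} \cdot \frac{11596}{1067} = 2 i \frac{11596}{1067} = \frac{23192 i}{1067}$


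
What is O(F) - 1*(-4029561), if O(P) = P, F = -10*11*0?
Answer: 4029561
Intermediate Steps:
F = 0 (F = -110*0 = 0)
O(F) - 1*(-4029561) = 0 - 1*(-4029561) = 0 + 4029561 = 4029561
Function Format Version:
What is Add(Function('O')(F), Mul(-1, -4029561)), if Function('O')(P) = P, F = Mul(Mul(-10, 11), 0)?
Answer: 4029561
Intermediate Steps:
F = 0 (F = Mul(-110, 0) = 0)
Add(Function('O')(F), Mul(-1, -4029561)) = Add(0, Mul(-1, -4029561)) = Add(0, 4029561) = 4029561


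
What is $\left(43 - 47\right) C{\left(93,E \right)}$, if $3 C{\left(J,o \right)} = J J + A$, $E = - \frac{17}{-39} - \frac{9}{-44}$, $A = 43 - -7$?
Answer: $- \frac{34796}{3} \approx -11599.0$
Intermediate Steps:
$A = 50$ ($A = 43 + 7 = 50$)
$E = \frac{1099}{1716}$ ($E = \left(-17\right) \left(- \frac{1}{39}\right) - - \frac{9}{44} = \frac{17}{39} + \frac{9}{44} = \frac{1099}{1716} \approx 0.64044$)
$C{\left(J,o \right)} = \frac{50}{3} + \frac{J^{2}}{3}$ ($C{\left(J,o \right)} = \frac{J J + 50}{3} = \frac{J^{2} + 50}{3} = \frac{50 + J^{2}}{3} = \frac{50}{3} + \frac{J^{2}}{3}$)
$\left(43 - 47\right) C{\left(93,E \right)} = \left(43 - 47\right) \left(\frac{50}{3} + \frac{93^{2}}{3}\right) = - 4 \left(\frac{50}{3} + \frac{1}{3} \cdot 8649\right) = - 4 \left(\frac{50}{3} + 2883\right) = \left(-4\right) \frac{8699}{3} = - \frac{34796}{3}$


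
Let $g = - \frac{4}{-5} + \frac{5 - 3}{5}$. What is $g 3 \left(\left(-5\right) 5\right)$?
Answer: $-90$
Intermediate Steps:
$g = \frac{6}{5}$ ($g = \left(-4\right) \left(- \frac{1}{5}\right) + \left(5 - 3\right) \frac{1}{5} = \frac{4}{5} + 2 \cdot \frac{1}{5} = \frac{4}{5} + \frac{2}{5} = \frac{6}{5} \approx 1.2$)
$g 3 \left(\left(-5\right) 5\right) = \frac{6}{5} \cdot 3 \left(\left(-5\right) 5\right) = \frac{18}{5} \left(-25\right) = -90$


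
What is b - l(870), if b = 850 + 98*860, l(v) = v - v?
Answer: 85130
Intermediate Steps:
l(v) = 0
b = 85130 (b = 850 + 84280 = 85130)
b - l(870) = 85130 - 1*0 = 85130 + 0 = 85130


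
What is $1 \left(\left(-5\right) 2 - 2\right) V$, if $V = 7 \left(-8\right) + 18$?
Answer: $456$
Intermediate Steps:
$V = -38$ ($V = -56 + 18 = -38$)
$1 \left(\left(-5\right) 2 - 2\right) V = 1 \left(\left(-5\right) 2 - 2\right) \left(-38\right) = 1 \left(-10 - 2\right) \left(-38\right) = 1 \left(-12\right) \left(-38\right) = \left(-12\right) \left(-38\right) = 456$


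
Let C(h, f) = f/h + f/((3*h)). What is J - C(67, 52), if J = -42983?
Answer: -8639791/201 ≈ -42984.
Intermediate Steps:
C(h, f) = 4*f/(3*h) (C(h, f) = f/h + f*(1/(3*h)) = f/h + f/(3*h) = 4*f/(3*h))
J - C(67, 52) = -42983 - 4*52/(3*67) = -42983 - 1*208/201 = -42983 - 208/201 = -8639791/201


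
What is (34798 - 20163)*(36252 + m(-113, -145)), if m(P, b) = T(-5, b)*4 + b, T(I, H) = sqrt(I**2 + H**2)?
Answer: 528425945 + 292700*sqrt(842) ≈ 5.3692e+8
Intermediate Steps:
T(I, H) = sqrt(H**2 + I**2)
m(P, b) = b + 4*sqrt(25 + b**2) (m(P, b) = sqrt(b**2 + (-5)**2)*4 + b = sqrt(b**2 + 25)*4 + b = sqrt(25 + b**2)*4 + b = 4*sqrt(25 + b**2) + b = b + 4*sqrt(25 + b**2))
(34798 - 20163)*(36252 + m(-113, -145)) = (34798 - 20163)*(36252 + (-145 + 4*sqrt(25 + (-145)**2))) = 14635*(36252 + (-145 + 4*sqrt(25 + 21025))) = 14635*(36252 + (-145 + 4*sqrt(21050))) = 14635*(36252 + (-145 + 4*(5*sqrt(842)))) = 14635*(36252 + (-145 + 20*sqrt(842))) = 14635*(36107 + 20*sqrt(842)) = 528425945 + 292700*sqrt(842)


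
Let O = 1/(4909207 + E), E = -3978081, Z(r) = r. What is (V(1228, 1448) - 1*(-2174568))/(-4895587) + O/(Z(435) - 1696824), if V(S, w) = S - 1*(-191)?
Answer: -3437084408964607405/7732833767116186218 ≈ -0.44448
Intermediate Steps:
V(S, w) = 191 + S (V(S, w) = S + 191 = 191 + S)
O = 1/931126 (O = 1/(4909207 - 3978081) = 1/931126 ≈ 1.0740e-6)
(V(1228, 1448) - 1*(-2174568))/(-4895587) + O/(Z(435) - 1696824) = ((191 + 1228) - 1*(-2174568))/(-4895587) + 1/(931126*(435 - 1696824)) = (1419 + 2174568)*(-1/4895587) + (1/931126)/(-1696389) = 2175987*(-1/4895587) + (1/931126)*(-1/1696389) = -2175987/4895587 - 1/1579551904014 = -3437084408964607405/7732833767116186218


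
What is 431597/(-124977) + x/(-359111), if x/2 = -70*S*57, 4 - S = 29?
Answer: -179924141767/44880615447 ≈ -4.0089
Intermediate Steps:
S = -25 (S = 4 - 1*29 = 4 - 29 = -25)
x = 199500 (x = 2*(-70*(-25)*57) = 2*(1750*57) = 2*99750 = 199500)
431597/(-124977) + x/(-359111) = 431597/(-124977) + 199500/(-359111) = 431597*(-1/124977) + 199500*(-1/359111) = -431597/124977 - 199500/359111 = -179924141767/44880615447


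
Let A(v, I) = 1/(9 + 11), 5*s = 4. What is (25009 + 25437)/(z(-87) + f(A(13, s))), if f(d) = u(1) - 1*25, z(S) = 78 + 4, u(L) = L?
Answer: 25223/29 ≈ 869.76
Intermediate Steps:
s = ⅘ (s = (⅕)*4 = ⅘ ≈ 0.80000)
A(v, I) = 1/20
z(S) = 82
f(d) = -24 (f(d) = 1 - 1*25 = 1 - 25 = -24)
(25009 + 25437)/(z(-87) + f(A(13, s))) = (25009 + 25437)/(82 - 24) = 50446/58 = 50446*(1/58) = 25223/29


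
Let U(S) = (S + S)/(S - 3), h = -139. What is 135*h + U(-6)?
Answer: -56291/3 ≈ -18764.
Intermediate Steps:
U(S) = 2*S/(-3 + S) (U(S) = (2*S)/(-3 + S) = 2*S/(-3 + S))
135*h + U(-6) = 135*(-139) + 2*(-6)/(-3 - 6) = -18765 + 2*(-6)/(-9) = -18765 + 2*(-6)*(-1/9) = -18765 + 4/3 = -56291/3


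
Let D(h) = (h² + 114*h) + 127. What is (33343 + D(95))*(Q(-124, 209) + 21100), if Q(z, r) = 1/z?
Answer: 139519476675/124 ≈ 1.1252e+9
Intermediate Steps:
D(h) = 127 + h² + 114*h
(33343 + D(95))*(Q(-124, 209) + 21100) = (33343 + (127 + 95² + 114*95))*(1/(-124) + 21100) = (33343 + (127 + 9025 + 10830))*(-1/124 + 21100) = (33343 + 19982)*(2616399/124) = 53325*(2616399/124) = 139519476675/124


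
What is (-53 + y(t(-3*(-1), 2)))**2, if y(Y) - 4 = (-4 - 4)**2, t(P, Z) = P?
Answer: 225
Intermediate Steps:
y(Y) = 68 (y(Y) = 4 + (-4 - 4)**2 = 4 + (-8)**2 = 4 + 64 = 68)
(-53 + y(t(-3*(-1), 2)))**2 = (-53 + 68)**2 = 15**2 = 225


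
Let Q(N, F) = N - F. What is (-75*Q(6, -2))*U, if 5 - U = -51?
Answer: -33600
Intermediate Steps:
U = 56 (U = 5 - 1*(-51) = 5 + 51 = 56)
(-75*Q(6, -2))*U = -75*(6 - 1*(-2))*56 = -75*(6 + 2)*56 = -75*8*56 = -600*56 = -33600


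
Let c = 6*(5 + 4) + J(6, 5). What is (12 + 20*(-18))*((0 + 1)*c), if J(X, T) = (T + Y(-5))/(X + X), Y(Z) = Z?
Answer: -18792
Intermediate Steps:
J(X, T) = (-5 + T)/(2*X) (J(X, T) = (T - 5)/(X + X) = (-5 + T)/((2*X)) = (-5 + T)*(1/(2*X)) = (-5 + T)/(2*X))
c = 54 (c = 6*(5 + 4) + (1/2)*(-5 + 5)/6 = 6*9 + (1/2)*(1/6)*0 = 54 + 0 = 54)
(12 + 20*(-18))*((0 + 1)*c) = (12 + 20*(-18))*((0 + 1)*54) = (12 - 360)*(1*54) = -348*54 = -18792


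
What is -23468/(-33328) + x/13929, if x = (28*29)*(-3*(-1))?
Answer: 34006065/38685476 ≈ 0.87904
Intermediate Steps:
x = 2436 (x = 812*3 = 2436)
-23468/(-33328) + x/13929 = -23468/(-33328) + 2436/13929 = -23468*(-1/33328) + 2436*(1/13929) = 5867/8332 + 812/4643 = 34006065/38685476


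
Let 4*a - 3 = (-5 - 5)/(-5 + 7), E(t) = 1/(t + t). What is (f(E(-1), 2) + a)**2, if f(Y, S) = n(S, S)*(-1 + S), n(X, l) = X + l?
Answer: 49/4 ≈ 12.250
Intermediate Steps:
E(t) = 1/(2*t)
f(Y, S) = 2*S*(-1 + S) (f(Y, S) = (S + S)*(-1 + S) = (2*S)*(-1 + S) = 2*S*(-1 + S))
a = -1/2 (a = 3/4 + ((-5 - 5)/(-5 + 7))/4 = 3/4 + (-10/2)/4 = 3/4 + (-10*1/2)/4 = 3/4 + (1/4)*(-5) = 3/4 - 5/4 = -1/2 ≈ -0.50000)
(f(E(-1), 2) + a)**2 = (2*2*(-1 + 2) - 1/2)**2 = (2*2*1 - 1/2)**2 = (4 - 1/2)**2 = (7/2)**2 = 49/4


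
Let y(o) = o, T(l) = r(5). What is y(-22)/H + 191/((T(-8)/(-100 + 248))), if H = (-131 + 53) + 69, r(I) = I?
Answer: 254522/45 ≈ 5656.0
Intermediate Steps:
T(l) = 5
H = -9 (H = -78 + 69 = -9)
y(-22)/H + 191/((T(-8)/(-100 + 248))) = -22/(-9) + 191/((5/(-100 + 248))) = -22*(-⅑) + 191/((5/148)) = 22/9 + 191/((5*(1/148))) = 22/9 + 191/(5/148) = 22/9 + 191*(148/5) = 22/9 + 28268/5 = 254522/45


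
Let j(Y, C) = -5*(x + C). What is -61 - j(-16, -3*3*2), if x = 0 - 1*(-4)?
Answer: -131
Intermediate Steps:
x = 4 (x = 0 + 4 = 4)
j(Y, C) = -20 - 5*C (j(Y, C) = -5*(4 + C) = -20 - 5*C)
-61 - j(-16, -3*3*2) = -61 - (-20 - 5*(-3*3)*2) = -61 - (-20 - (-45)*2) = -61 - (-20 - 5*(-18)) = -61 - (-20 + 90) = -61 - 1*70 = -61 - 70 = -131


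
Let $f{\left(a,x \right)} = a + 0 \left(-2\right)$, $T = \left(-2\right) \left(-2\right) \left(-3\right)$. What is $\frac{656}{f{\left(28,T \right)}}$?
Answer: $\frac{164}{7} \approx 23.429$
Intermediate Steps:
$T = -12$ ($T = 4 \left(-3\right) = -12$)
$f{\left(a,x \right)} = a$ ($f{\left(a,x \right)} = a + 0 = a$)
$\frac{656}{f{\left(28,T \right)}} = \frac{656}{28} = 656 \cdot \frac{1}{28} = \frac{164}{7}$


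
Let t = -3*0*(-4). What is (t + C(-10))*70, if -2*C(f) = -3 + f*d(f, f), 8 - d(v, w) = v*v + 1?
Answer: -32445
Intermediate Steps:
d(v, w) = 7 - v² (d(v, w) = 8 - (v*v + 1) = 8 - (v² + 1) = 8 - (1 + v²) = 8 + (-1 - v²) = 7 - v²)
t = 0 (t = 0*(-4) = 0)
C(f) = 3/2 - f*(7 - f²)/2 (C(f) = -(-3 + f*(7 - f²))/2 = 3/2 - f*(7 - f²)/2)
(t + C(-10))*70 = (0 + (3/2 + (½)*(-10)*(-7 + (-10)²)))*70 = (0 + (3/2 + (½)*(-10)*(-7 + 100)))*70 = (0 + (3/2 + (½)*(-10)*93))*70 = (0 + (3/2 - 465))*70 = (0 - 927/2)*70 = -927/2*70 = -32445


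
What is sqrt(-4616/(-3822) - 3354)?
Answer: I*sqrt(249880254)/273 ≈ 57.903*I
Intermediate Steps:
sqrt(-4616/(-3822) - 3354) = sqrt(-4616*(-1/3822) - 3354) = sqrt(2308/1911 - 3354) = sqrt(-6407186/1911) = I*sqrt(249880254)/273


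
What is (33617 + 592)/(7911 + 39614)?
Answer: 34209/47525 ≈ 0.71981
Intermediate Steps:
(33617 + 592)/(7911 + 39614) = 34209/47525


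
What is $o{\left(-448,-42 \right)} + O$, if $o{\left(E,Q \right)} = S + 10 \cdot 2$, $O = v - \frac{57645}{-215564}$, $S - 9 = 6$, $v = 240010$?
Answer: $\frac{51745118025}{215564} \approx 2.4005 \cdot 10^{5}$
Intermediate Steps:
$S = 15$ ($S = 9 + 6 = 15$)
$O = \frac{51737573285}{215564}$ ($O = 240010 - \frac{57645}{-215564} = 240010 - - \frac{57645}{215564} = 240010 + \frac{57645}{215564} = \frac{51737573285}{215564} \approx 2.4001 \cdot 10^{5}$)
$o{\left(E,Q \right)} = 35$ ($o{\left(E,Q \right)} = 15 + 10 \cdot 2 = 15 + 20 = 35$)
$o{\left(-448,-42 \right)} + O = 35 + \frac{51737573285}{215564} = \frac{51745118025}{215564}$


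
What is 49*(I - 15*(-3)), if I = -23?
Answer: 1078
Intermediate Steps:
49*(I - 15*(-3)) = 49*(-23 - 15*(-3)) = 49*(-23 + 45) = 49*22 = 1078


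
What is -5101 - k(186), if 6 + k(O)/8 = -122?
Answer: -4077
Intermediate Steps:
k(O) = -1024 (k(O) = -48 + 8*(-122) = -48 - 976 = -1024)
-5101 - k(186) = -5101 - 1*(-1024) = -5101 + 1024 = -4077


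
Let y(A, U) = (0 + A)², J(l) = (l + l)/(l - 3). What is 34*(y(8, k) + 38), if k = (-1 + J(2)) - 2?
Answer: 3468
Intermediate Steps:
J(l) = 2*l/(-3 + l) (J(l) = (2*l)/(-3 + l) = 2*l/(-3 + l))
k = -7 (k = (-1 + 2*2/(-3 + 2)) - 2 = (-1 + 2*2/(-1)) - 2 = (-1 + 2*2*(-1)) - 2 = (-1 - 4) - 2 = -5 - 2 = -7)
y(A, U) = A²
34*(y(8, k) + 38) = 34*(8² + 38) = 34*(64 + 38) = 34*102 = 3468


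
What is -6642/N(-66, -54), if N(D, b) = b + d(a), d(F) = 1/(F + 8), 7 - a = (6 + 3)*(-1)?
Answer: 159408/1295 ≈ 123.09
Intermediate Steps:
a = 16 (a = 7 - (6 + 3)*(-1) = 7 - 9*(-1) = 7 - 1*(-9) = 7 + 9 = 16)
d(F) = 1/(8 + F)
N(D, b) = 1/24 + b (N(D, b) = b + 1/(8 + 16) = b + 1/24 = 1/24 + b)
-6642/N(-66, -54) = -6642/(1/24 - 54) = -6642/(-1295/24) = -6642*(-24/1295) = 159408/1295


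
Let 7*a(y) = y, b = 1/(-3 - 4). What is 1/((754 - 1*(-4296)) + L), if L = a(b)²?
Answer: 2401/12125051 ≈ 0.00019802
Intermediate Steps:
b = -⅐ (b = 1/(-7) = -⅐ ≈ -0.14286)
a(y) = y/7
L = 1/2401 (L = ((⅐)*(-⅐))² = (-1/49)² = 1/2401 ≈ 0.00041649)
1/((754 - 1*(-4296)) + L) = 1/((754 - 1*(-4296)) + 1/2401) = 1/((754 + 4296) + 1/2401) = 1/(5050 + 1/2401) = 1/(12125051/2401) = 2401/12125051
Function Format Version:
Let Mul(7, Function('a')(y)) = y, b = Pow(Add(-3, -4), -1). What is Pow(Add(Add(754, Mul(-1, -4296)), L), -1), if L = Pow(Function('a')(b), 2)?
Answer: Rational(2401, 12125051) ≈ 0.00019802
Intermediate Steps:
b = Rational(-1, 7) (b = Pow(-7, -1) = Rational(-1, 7) ≈ -0.14286)
Function('a')(y) = Mul(Rational(1, 7), y)
L = Rational(1, 2401) (L = Pow(Mul(Rational(1, 7), Rational(-1, 7)), 2) = Pow(Rational(-1, 49), 2) = Rational(1, 2401) ≈ 0.00041649)
Pow(Add(Add(754, Mul(-1, -4296)), L), -1) = Pow(Add(Add(754, Mul(-1, -4296)), Rational(1, 2401)), -1) = Pow(Add(Add(754, 4296), Rational(1, 2401)), -1) = Pow(Add(5050, Rational(1, 2401)), -1) = Pow(Rational(12125051, 2401), -1) = Rational(2401, 12125051)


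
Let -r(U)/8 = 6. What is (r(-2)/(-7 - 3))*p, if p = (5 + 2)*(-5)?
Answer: -168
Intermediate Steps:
p = -35 (p = 7*(-5) = -35)
r(U) = -48 (r(U) = -8*6 = -48)
(r(-2)/(-7 - 3))*p = -48/(-7 - 3)*(-35) = -48/(-10)*(-35) = -48*(-1/10)*(-35) = (24/5)*(-35) = -168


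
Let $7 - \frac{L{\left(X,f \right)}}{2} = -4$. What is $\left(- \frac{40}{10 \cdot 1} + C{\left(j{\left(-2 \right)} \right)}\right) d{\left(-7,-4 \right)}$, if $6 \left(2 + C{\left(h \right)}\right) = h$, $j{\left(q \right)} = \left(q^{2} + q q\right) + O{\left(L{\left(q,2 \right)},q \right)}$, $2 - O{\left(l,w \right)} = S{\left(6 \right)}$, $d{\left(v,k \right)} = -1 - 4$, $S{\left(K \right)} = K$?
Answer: $\frac{80}{3} \approx 26.667$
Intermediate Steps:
$L{\left(X,f \right)} = 22$ ($L{\left(X,f \right)} = 14 - -8 = 14 + 8 = 22$)
$d{\left(v,k \right)} = -5$
$O{\left(l,w \right)} = -4$ ($O{\left(l,w \right)} = 2 - 6 = -4$)
$j{\left(q \right)} = -4 + 2 q^{2}$ ($j{\left(q \right)} = \left(q^{2} + q q\right) - 4 = \left(q^{2} + q^{2}\right) - 4 = 2 q^{2} - 4 = -4 + 2 q^{2}$)
$C{\left(h \right)} = -2 + \frac{h}{6}$
$\left(- \frac{40}{10 \cdot 1} + C{\left(j{\left(-2 \right)} \right)}\right) d{\left(-7,-4 \right)} = \left(- \frac{40}{10 \cdot 1} - \left(2 - \frac{-4 + 2 \left(-2\right)^{2}}{6}\right)\right) \left(-5\right) = \left(- \frac{40}{10} - \left(2 - \frac{-4 + 2 \cdot 4}{6}\right)\right) \left(-5\right) = \left(\left(-40\right) \frac{1}{10} - \left(2 - \frac{-4 + 8}{6}\right)\right) \left(-5\right) = \left(-4 + \left(-2 + \frac{1}{6} \cdot 4\right)\right) \left(-5\right) = \left(-4 + \left(-2 + \frac{2}{3}\right)\right) \left(-5\right) = \left(-4 - \frac{4}{3}\right) \left(-5\right) = \left(- \frac{16}{3}\right) \left(-5\right) = \frac{80}{3}$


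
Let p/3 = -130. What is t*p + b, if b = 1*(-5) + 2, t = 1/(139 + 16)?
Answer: -171/31 ≈ -5.5161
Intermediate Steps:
p = -390 (p = 3*(-130) = -390)
t = 1/155 ≈ 0.0064516
b = -3 (b = -5 + 2 = -3)
t*p + b = (1/155)*(-390) - 3 = -78/31 - 3 = -171/31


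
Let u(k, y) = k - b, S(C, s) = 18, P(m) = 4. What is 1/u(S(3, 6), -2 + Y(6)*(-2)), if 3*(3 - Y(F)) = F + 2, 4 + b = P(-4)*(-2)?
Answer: 1/30 ≈ 0.033333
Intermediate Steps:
b = -12 (b = -4 + 4*(-2) = -4 - 8 = -12)
Y(F) = 7/3 - F/3 (Y(F) = 3 - (F + 2)/3 = 3 - (2 + F)/3 = 3 + (-⅔ - F/3) = 7/3 - F/3)
u(k, y) = 12 + k (u(k, y) = k - 1*(-12) = k + 12 = 12 + k)
1/u(S(3, 6), -2 + Y(6)*(-2)) = 1/(12 + 18) = 1/30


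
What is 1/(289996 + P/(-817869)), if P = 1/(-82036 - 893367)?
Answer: 797751876207/231344853092525173 ≈ 3.4483e-6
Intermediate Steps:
P = -1/975403 (P = 1/(-975403) = -1/975403 ≈ -1.0252e-6)
1/(289996 + P/(-817869)) = 1/(289996 - 1/975403/(-817869)) = 1/(289996 - 1/975403*(-1/817869)) = 1/(289996 + 1/797751876207) = 1/(231344853092525173/797751876207) = 797751876207/231344853092525173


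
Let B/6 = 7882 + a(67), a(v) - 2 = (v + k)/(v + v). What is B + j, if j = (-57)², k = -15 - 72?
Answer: 3386991/67 ≈ 50552.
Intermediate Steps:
k = -87
a(v) = 2 + (-87 + v)/(2*v) (a(v) = 2 + (v - 87)/(v + v) = 2 + (-87 + v)/((2*v)) = 2 + (-87 + v)*(1/(2*v)) = 2 + (-87 + v)/(2*v))
j = 3249
B = 3169308/67 (B = 6*(7882 + (½)*(-87 + 5*67)/67) = 6*(7882 + (½)*(1/67)*(-87 + 335)) = 6*(7882 + (½)*(1/67)*248) = 6*(7882 + 124/67) = 6*(528218/67) = 3169308/67 ≈ 47303.)
B + j = 3169308/67 + 3249 = 3386991/67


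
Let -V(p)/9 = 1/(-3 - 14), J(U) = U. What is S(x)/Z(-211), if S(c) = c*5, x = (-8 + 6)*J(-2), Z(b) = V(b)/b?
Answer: -71740/9 ≈ -7971.1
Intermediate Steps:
V(p) = 9/17 (V(p) = -9/(-3 - 14) = -9/(-17) = -9*(-1/17) = 9/17)
Z(b) = 9/(17*b)
x = 4 (x = (-8 + 6)*(-2) = -2*(-2) = 4)
S(c) = 5*c
S(x)/Z(-211) = (5*4)/(((9/17)/(-211))) = 20/(((9/17)*(-1/211))) = 20/(-9/3587) = 20*(-3587/9) = -71740/9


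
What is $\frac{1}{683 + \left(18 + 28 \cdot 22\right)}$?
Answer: $\frac{1}{1317} \approx 0.0007593$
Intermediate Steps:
$\frac{1}{683 + \left(18 + 28 \cdot 22\right)} = \frac{1}{683 + \left(18 + 616\right)} = \frac{1}{683 + 634} = \frac{1}{1317}$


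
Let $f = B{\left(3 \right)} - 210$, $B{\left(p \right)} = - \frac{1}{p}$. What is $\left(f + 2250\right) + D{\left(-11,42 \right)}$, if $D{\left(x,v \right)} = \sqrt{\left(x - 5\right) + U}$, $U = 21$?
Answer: $\frac{6119}{3} + \sqrt{5} \approx 2041.9$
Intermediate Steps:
$D{\left(x,v \right)} = \sqrt{16 + x}$ ($D{\left(x,v \right)} = \sqrt{\left(x - 5\right) + 21} = \sqrt{\left(-5 + x\right) + 21} = \sqrt{16 + x}$)
$f = - \frac{631}{3}$ ($f = - \frac{1}{3} - 210 = - \frac{631}{3} \approx -210.33$)
$\left(f + 2250\right) + D{\left(-11,42 \right)} = \left(- \frac{631}{3} + 2250\right) + \sqrt{16 - 11} = \frac{6119}{3} + \sqrt{5}$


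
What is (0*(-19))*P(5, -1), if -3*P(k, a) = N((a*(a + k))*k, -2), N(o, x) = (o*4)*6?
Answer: 0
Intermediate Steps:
N(o, x) = 24*o (N(o, x) = (4*o)*6 = 24*o)
P(k, a) = -8*a*k*(a + k) (P(k, a) = -8*(a*(a + k))*k = -8*a*k*(a + k))
(0*(-19))*P(5, -1) = (0*(-19))*(-8*(-1)*5*(-1 + 5)) = 0*(-8*(-1)*5*4) = 0*160 = 0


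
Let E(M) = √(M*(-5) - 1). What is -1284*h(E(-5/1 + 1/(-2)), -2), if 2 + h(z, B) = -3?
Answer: 6420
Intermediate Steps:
E(M) = √(-1 - 5*M) (E(M) = √(-5*M - 1) = √(-1 - 5*M))
h(z, B) = -5 (h(z, B) = -2 - 3 = -5)
-1284*h(E(-5/1 + 1/(-2)), -2) = -1284*(-5) = 6420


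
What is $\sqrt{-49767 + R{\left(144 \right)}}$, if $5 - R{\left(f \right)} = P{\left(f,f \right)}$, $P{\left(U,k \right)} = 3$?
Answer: $i \sqrt{49765} \approx 223.08 i$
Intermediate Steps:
$R{\left(f \right)} = 2$ ($R{\left(f \right)} = 5 - 3 = 2$)
$\sqrt{-49767 + R{\left(144 \right)}} = \sqrt{-49767 + 2} = \sqrt{-49765} = i \sqrt{49765}$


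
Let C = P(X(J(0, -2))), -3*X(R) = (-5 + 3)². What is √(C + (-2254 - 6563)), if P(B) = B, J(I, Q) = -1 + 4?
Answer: I*√79365/3 ≈ 93.906*I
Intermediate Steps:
J(I, Q) = 3
X(R) = -4/3 (X(R) = -(-5 + 3)²/3 = -⅓*(-2)² = -⅓*4 = -4/3)
C = -4/3 ≈ -1.3333
√(C + (-2254 - 6563)) = √(-4/3 + (-2254 - 6563)) = √(-4/3 - 8817) = √(-26455/3) = I*√79365/3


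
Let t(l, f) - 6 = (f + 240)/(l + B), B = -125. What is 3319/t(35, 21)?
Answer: 33190/31 ≈ 1070.6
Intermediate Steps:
t(l, f) = 6 + (240 + f)/(-125 + l) (t(l, f) = 6 + (f + 240)/(l - 125) = 6 + (240 + f)/(-125 + l))
3319/t(35, 21) = 3319/(((-510 + 21 + 6*35)/(-125 + 35))) = 3319/(((-510 + 21 + 210)/(-90))) = 3319/((-1/90*(-279))) = 3319/(31/10) = 3319*(10/31) = 33190/31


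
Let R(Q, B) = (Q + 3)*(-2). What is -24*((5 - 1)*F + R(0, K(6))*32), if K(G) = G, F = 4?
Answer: 4224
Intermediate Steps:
R(Q, B) = -6 - 2*Q (R(Q, B) = (3 + Q)*(-2) = -6 - 2*Q)
-24*((5 - 1)*F + R(0, K(6))*32) = -24*((5 - 1)*4 + (-6 - 2*0)*32) = -24*(4*4 + (-6 + 0)*32) = -24*(16 - 6*32) = -24*(16 - 192) = -24*(-176) = 4224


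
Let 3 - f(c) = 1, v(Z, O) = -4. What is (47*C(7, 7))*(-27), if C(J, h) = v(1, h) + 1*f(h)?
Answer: 2538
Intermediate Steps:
f(c) = 2 (f(c) = 3 - 1*1 = 3 - 1 = 2)
C(J, h) = -2 (C(J, h) = -4 + 1*2 = -4 + 2 = -2)
(47*C(7, 7))*(-27) = (47*(-2))*(-27) = -94*(-27) = 2538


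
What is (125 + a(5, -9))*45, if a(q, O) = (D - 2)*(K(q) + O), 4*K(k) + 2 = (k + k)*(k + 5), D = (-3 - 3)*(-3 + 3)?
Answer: 4230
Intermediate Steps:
D = 0 (D = -6*0 = 0)
K(k) = -½ + k*(5 + k)/2 (K(k) = -½ + ((k + k)*(k + 5))/4 = -½ + ((2*k)*(5 + k))/4 = -½ + (2*k*(5 + k))/4 = -½ + k*(5 + k)/2)
a(q, O) = 1 - q² - 5*q - 2*O (a(q, O) = (0 - 2)*((-½ + q²/2 + 5*q/2) + O) = -2*(-½ + O + q²/2 + 5*q/2) = 1 - q² - 5*q - 2*O)
(125 + a(5, -9))*45 = (125 + (1 - 1*5² - 5*5 - 2*(-9)))*45 = (125 + (1 - 1*25 - 25 + 18))*45 = (125 + (1 - 25 - 25 + 18))*45 = (125 - 31)*45 = 94*45 = 4230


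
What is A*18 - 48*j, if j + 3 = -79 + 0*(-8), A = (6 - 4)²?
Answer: 4008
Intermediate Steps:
A = 4 (A = 2² = 4)
j = -82 (j = -3 + (-79 + 0*(-8)) = -3 + (-79 + 0) = -3 - 79 = -82)
A*18 - 48*j = 4*18 - 48*(-82) = 72 + 3936 = 4008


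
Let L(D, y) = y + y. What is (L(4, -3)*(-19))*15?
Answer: 1710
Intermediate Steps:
L(D, y) = 2*y
(L(4, -3)*(-19))*15 = ((2*(-3))*(-19))*15 = -6*(-19)*15 = 114*15 = 1710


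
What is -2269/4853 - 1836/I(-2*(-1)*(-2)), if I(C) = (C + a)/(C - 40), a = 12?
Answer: 49003325/4853 ≈ 10098.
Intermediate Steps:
I(C) = (12 + C)/(-40 + C) (I(C) = (C + 12)/(C - 40) = (12 + C)/(-40 + C))
-2269/4853 - 1836/I(-2*(-1)*(-2)) = -2269/4853 - 1836*(-40 - 2*(-1)*(-2))/(12 - 2*(-1)*(-2)) = -2269*1/4853 - 1836*(-40 + 2*(-2))/(12 + 2*(-2)) = -2269/4853 - 1836*(-40 - 4)/(12 - 4) = -2269/4853 - 1836/(8/(-44)) = -2269/4853 - 1836/((-1/44*8)) = -2269/4853 - 1836/(-2/11) = -2269/4853 - 1836*(-11/2) = -2269/4853 + 10098 = 49003325/4853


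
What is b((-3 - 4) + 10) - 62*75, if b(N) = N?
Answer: -4647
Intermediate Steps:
b((-3 - 4) + 10) - 62*75 = ((-3 - 4) + 10) - 62*75 = (-7 + 10) - 1*4650 = 3 - 4650 = -4647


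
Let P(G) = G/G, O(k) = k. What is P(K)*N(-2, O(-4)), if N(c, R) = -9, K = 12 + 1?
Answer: -9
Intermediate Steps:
K = 13
P(G) = 1
P(K)*N(-2, O(-4)) = 1*(-9) = -9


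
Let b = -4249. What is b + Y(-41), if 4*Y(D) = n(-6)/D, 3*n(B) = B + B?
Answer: -174208/41 ≈ -4249.0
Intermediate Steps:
n(B) = 2*B/3 (n(B) = (B + B)/3 = (2*B)/3 = 2*B/3)
Y(D) = -1/D (Y(D) = (((⅔)*(-6))/D)/4 = (-4/D)/4 = -1/D)
b + Y(-41) = -4249 - 1/(-41) = -4249 - 1*(-1/41) = -4249 + 1/41 = -174208/41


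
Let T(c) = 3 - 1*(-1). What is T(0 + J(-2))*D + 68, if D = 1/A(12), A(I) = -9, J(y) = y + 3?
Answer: 608/9 ≈ 67.556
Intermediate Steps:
J(y) = 3 + y
D = -⅑ (D = 1/(-9) = -⅑ ≈ -0.11111)
T(c) = 4 (T(c) = 3 + 1 = 4)
T(0 + J(-2))*D + 68 = 4*(-⅑) + 68 = -4/9 + 68 = 608/9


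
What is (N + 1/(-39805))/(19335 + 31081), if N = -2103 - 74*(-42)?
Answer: 5000503/250851110 ≈ 0.019934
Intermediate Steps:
N = 1005 (N = -2103 + 3108 = 1005)
(N + 1/(-39805))/(19335 + 31081) = (1005 + 1/(-39805))/(19335 + 31081) = (1005 - 1/39805)/50416 = (40004024/39805)*(1/50416) = 5000503/250851110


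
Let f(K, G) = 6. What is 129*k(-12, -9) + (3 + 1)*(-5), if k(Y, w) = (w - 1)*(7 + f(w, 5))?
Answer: -16790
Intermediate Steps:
k(Y, w) = -13 + 13*w (k(Y, w) = (w - 1)*(7 + 6) = (-1 + w)*13 = -13 + 13*w)
129*k(-12, -9) + (3 + 1)*(-5) = 129*(-13 + 13*(-9)) + (3 + 1)*(-5) = 129*(-13 - 117) + 4*(-5) = 129*(-130) - 20 = -16770 - 20 = -16790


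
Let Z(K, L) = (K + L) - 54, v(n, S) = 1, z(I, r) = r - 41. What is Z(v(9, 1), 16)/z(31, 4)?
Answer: 1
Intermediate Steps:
z(I, r) = -41 + r
Z(K, L) = -54 + K + L
Z(v(9, 1), 16)/z(31, 4) = (-54 + 1 + 16)/(-41 + 4) = -37/(-37) = -37*(-1/37) = 1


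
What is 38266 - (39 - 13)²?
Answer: 37590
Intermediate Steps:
38266 - (39 - 13)² = 38266 - 1*26² = 38266 - 1*676 = 38266 - 676 = 37590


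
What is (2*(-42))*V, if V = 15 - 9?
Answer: -504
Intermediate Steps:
V = 6
(2*(-42))*V = (2*(-42))*6 = -84*6 = -504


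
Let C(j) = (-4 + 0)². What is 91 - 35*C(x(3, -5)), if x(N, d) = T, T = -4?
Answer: -469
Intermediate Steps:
x(N, d) = -4
C(j) = 16 (C(j) = (-4)² = 16)
91 - 35*C(x(3, -5)) = 91 - 35*16 = 91 - 560 = -469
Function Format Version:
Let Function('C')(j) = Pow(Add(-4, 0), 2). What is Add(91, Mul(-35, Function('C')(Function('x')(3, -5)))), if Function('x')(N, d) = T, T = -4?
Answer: -469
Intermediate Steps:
Function('x')(N, d) = -4
Function('C')(j) = 16 (Function('C')(j) = Pow(-4, 2) = 16)
Add(91, Mul(-35, Function('C')(Function('x')(3, -5)))) = Add(91, Mul(-35, 16)) = Add(91, -560) = -469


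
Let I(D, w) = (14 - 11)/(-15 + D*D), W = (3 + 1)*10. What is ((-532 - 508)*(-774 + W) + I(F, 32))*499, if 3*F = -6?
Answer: 4190081543/11 ≈ 3.8092e+8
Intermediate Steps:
W = 40 (W = 4*10 = 40)
F = -2 (F = (⅓)*(-6) = -2)
I(D, w) = 3/(-15 + D²)
((-532 - 508)*(-774 + W) + I(F, 32))*499 = ((-532 - 508)*(-774 + 40) + 3/(-15 + (-2)²))*499 = (-1040*(-734) + 3/(-15 + 4))*499 = (763360 + 3/(-11))*499 = (763360 + 3*(-1/11))*499 = (763360 - 3/11)*499 = (8396957/11)*499 = 4190081543/11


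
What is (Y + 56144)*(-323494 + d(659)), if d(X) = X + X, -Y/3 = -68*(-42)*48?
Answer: 114411141120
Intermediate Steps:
Y = -411264 (Y = -3*(-68*(-42))*48 = -8568*48 = -3*137088 = -411264)
d(X) = 2*X
(Y + 56144)*(-323494 + d(659)) = (-411264 + 56144)*(-323494 + 2*659) = -355120*(-323494 + 1318) = -355120*(-322176) = 114411141120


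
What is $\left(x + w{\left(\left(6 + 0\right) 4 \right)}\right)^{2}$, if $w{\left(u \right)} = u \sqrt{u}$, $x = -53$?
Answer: $16633 - 5088 \sqrt{6} \approx 4170.0$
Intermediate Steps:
$w{\left(u \right)} = u^{\frac{3}{2}}$
$\left(x + w{\left(\left(6 + 0\right) 4 \right)}\right)^{2} = \left(-53 + \left(\left(6 + 0\right) 4\right)^{\frac{3}{2}}\right)^{2} = \left(-53 + \left(6 \cdot 4\right)^{\frac{3}{2}}\right)^{2} = \left(-53 + 24^{\frac{3}{2}}\right)^{2} = \left(-53 + 48 \sqrt{6}\right)^{2}$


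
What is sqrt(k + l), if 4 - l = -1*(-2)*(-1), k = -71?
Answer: I*sqrt(65) ≈ 8.0623*I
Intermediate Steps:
l = 6 (l = 4 - (-1*(-2))*(-1) = 4 - 2*(-1) = 4 - 1*(-2) = 4 + 2 = 6)
sqrt(k + l) = sqrt(-71 + 6) = sqrt(-65) = I*sqrt(65)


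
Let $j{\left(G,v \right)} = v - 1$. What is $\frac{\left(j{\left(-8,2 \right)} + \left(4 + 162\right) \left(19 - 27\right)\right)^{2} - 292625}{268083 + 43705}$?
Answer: $\frac{367076}{77947} \approx 4.7093$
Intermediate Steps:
$j{\left(G,v \right)} = -1 + v$
$\frac{\left(j{\left(-8,2 \right)} + \left(4 + 162\right) \left(19 - 27\right)\right)^{2} - 292625}{268083 + 43705} = \frac{\left(\left(-1 + 2\right) + \left(4 + 162\right) \left(19 - 27\right)\right)^{2} - 292625}{268083 + 43705} = \frac{\left(1 + 166 \left(-8\right)\right)^{2} - 292625}{311788} = \left(\left(1 - 1328\right)^{2} - 292625\right) \frac{1}{311788} = \left(\left(-1327\right)^{2} - 292625\right) \frac{1}{311788} = \left(1760929 - 292625\right) \frac{1}{311788} = 1468304 \cdot \frac{1}{311788} = \frac{367076}{77947}$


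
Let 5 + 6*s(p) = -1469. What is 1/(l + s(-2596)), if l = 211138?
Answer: 3/632677 ≈ 4.7418e-6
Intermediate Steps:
s(p) = -737/3 (s(p) = -5/6 + (1/6)*(-1469) = -5/6 - 1469/6 = -737/3)
1/(l + s(-2596)) = 1/(211138 - 737/3) = 1/(632677/3) = 3/632677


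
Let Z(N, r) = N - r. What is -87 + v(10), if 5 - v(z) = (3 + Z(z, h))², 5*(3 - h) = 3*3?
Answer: -5531/25 ≈ -221.24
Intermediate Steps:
h = 6/5 (h = 3 - 3*3/5 = 3 - ⅕*9 = 3 - 9/5 = 6/5 ≈ 1.2000)
v(z) = 5 - (9/5 + z)² (v(z) = 5 - (3 + (z - 1*6/5))² = 5 - (3 + (z - 6/5))² = 5 - (3 + (-6/5 + z))² = 5 - (9/5 + z)²)
-87 + v(10) = -87 + (5 - (9 + 5*10)²/25) = -87 + (5 - (9 + 50)²/25) = -87 + (5 - 1/25*59²) = -87 + (5 - 1/25*3481) = -87 + (5 - 3481/25) = -87 - 3356/25 = -5531/25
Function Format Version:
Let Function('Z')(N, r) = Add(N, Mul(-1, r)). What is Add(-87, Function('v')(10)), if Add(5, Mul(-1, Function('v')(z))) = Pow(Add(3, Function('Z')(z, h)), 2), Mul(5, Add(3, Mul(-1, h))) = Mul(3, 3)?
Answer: Rational(-5531, 25) ≈ -221.24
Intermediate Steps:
h = Rational(6, 5) (h = Add(3, Mul(Rational(-1, 5), Mul(3, 3))) = Add(3, Mul(Rational(-1, 5), 9)) = Add(3, Rational(-9, 5)) = Rational(6, 5) ≈ 1.2000)
Function('v')(z) = Add(5, Mul(-1, Pow(Add(Rational(9, 5), z), 2))) (Function('v')(z) = Add(5, Mul(-1, Pow(Add(3, Add(z, Mul(-1, Rational(6, 5)))), 2))) = Add(5, Mul(-1, Pow(Add(3, Add(z, Rational(-6, 5))), 2))) = Add(5, Mul(-1, Pow(Add(3, Add(Rational(-6, 5), z)), 2))) = Add(5, Mul(-1, Pow(Add(Rational(9, 5), z), 2))))
Add(-87, Function('v')(10)) = Add(-87, Add(5, Mul(Rational(-1, 25), Pow(Add(9, Mul(5, 10)), 2)))) = Add(-87, Add(5, Mul(Rational(-1, 25), Pow(Add(9, 50), 2)))) = Add(-87, Add(5, Mul(Rational(-1, 25), Pow(59, 2)))) = Add(-87, Add(5, Mul(Rational(-1, 25), 3481))) = Add(-87, Add(5, Rational(-3481, 25))) = Add(-87, Rational(-3356, 25)) = Rational(-5531, 25)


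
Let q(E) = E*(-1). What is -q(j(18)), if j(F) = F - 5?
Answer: 13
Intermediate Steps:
j(F) = -5 + F
q(E) = -E
-q(j(18)) = -(-1)*(-5 + 18) = -(-1)*13 = -1*(-13) = 13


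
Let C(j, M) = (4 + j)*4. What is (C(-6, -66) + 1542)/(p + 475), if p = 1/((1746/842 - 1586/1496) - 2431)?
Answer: 1173850850198/363480228667 ≈ 3.2295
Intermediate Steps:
p = -314908/765222197 (p = 1/((1746*(1/842) - 1586*1/1496) - 2431) = 1/((873/421 - 793/748) - 2431) = 1/(319151/314908 - 2431) = 1/(-765222197/314908) = -314908/765222197 ≈ -0.00041152)
C(j, M) = 16 + 4*j
(C(-6, -66) + 1542)/(p + 475) = ((16 + 4*(-6)) + 1542)/(-314908/765222197 + 475) = ((16 - 24) + 1542)/(363480228667/765222197) = (-8 + 1542)*(765222197/363480228667) = 1534*(765222197/363480228667) = 1173850850198/363480228667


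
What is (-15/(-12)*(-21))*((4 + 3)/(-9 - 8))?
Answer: 735/68 ≈ 10.809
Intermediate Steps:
(-15/(-12)*(-21))*((4 + 3)/(-9 - 8)) = (-15*(-1/12)*(-21))*(7/(-17)) = ((5/4)*(-21))*(7*(-1/17)) = -105/4*(-7/17) = 735/68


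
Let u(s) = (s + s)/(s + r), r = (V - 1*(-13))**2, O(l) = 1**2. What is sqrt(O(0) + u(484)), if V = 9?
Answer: sqrt(2) ≈ 1.4142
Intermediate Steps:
O(l) = 1
r = 484 (r = (9 - 1*(-13))**2 = (9 + 13)**2 = 22**2 = 484)
u(s) = 2*s/(484 + s) (u(s) = (s + s)/(s + 484) = (2*s)/(484 + s) = 2*s/(484 + s))
sqrt(O(0) + u(484)) = sqrt(1 + 2*484/(484 + 484)) = sqrt(1 + 2*484/968) = sqrt(1 + 2*484*(1/968)) = sqrt(1 + 1) = sqrt(2)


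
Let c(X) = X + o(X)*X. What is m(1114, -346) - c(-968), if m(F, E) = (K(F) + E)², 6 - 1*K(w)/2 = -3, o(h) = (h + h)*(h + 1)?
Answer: 1812312968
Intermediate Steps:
o(h) = 2*h*(1 + h) (o(h) = (2*h)*(1 + h) = 2*h*(1 + h))
K(w) = 18 (K(w) = 12 - 2*(-3) = 12 + 6 = 18)
c(X) = X + 2*X²*(1 + X) (c(X) = X + (2*X*(1 + X))*X = X + 2*X²*(1 + X))
m(F, E) = (18 + E)²
m(1114, -346) - c(-968) = (18 - 346)² - (-968)*(1 + 2*(-968)*(1 - 968)) = (-328)² - (-968)*(1 + 2*(-968)*(-967)) = 107584 - (-968)*(1 + 1872112) = 107584 - (-968)*1872113 = 107584 - 1*(-1812205384) = 107584 + 1812205384 = 1812312968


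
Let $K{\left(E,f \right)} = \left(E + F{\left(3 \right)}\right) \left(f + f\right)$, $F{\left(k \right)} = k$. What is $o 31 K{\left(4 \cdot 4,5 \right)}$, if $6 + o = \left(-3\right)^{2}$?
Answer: $17670$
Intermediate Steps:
$o = 3$ ($o = -6 + \left(-3\right)^{2} = -6 + 9 = 3$)
$K{\left(E,f \right)} = 2 f \left(3 + E\right)$ ($K{\left(E,f \right)} = \left(E + 3\right) \left(f + f\right) = \left(3 + E\right) 2 f = 2 f \left(3 + E\right)$)
$o 31 K{\left(4 \cdot 4,5 \right)} = 3 \cdot 31 \cdot 2 \cdot 5 \left(3 + 4 \cdot 4\right) = 93 \cdot 2 \cdot 5 \left(3 + 16\right) = 93 \cdot 2 \cdot 5 \cdot 19 = 93 \cdot 190 = 17670$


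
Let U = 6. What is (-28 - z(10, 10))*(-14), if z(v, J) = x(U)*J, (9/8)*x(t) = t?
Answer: 3416/3 ≈ 1138.7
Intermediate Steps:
x(t) = 8*t/9
z(v, J) = 16*J/3 (z(v, J) = ((8/9)*6)*J = 16*J/3)
(-28 - z(10, 10))*(-14) = (-28 - 16*10/3)*(-14) = (-28 - 1*160/3)*(-14) = (-28 - 160/3)*(-14) = -244/3*(-14) = 3416/3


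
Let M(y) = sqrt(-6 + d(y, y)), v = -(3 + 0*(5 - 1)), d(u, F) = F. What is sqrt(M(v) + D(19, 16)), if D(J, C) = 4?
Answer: sqrt(2)*(3 + I)/2 ≈ 2.1213 + 0.70711*I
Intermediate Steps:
v = -3 (v = -(3 + 0*4) = -(3 + 0) = -1*3 = -3)
M(y) = sqrt(-6 + y)
sqrt(M(v) + D(19, 16)) = sqrt(sqrt(-6 - 3) + 4) = sqrt(sqrt(-9) + 4) = sqrt(3*I + 4) = sqrt(4 + 3*I) = sqrt(2)*(3 + I)/2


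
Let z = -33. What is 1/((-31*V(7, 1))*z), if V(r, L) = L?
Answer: 1/1023 ≈ 0.00097752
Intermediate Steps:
1/((-31*V(7, 1))*z) = 1/(-31*1*(-33)) = 1/(-31*(-33)) = 1/1023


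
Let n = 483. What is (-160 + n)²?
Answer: 104329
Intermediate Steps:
(-160 + n)² = (-160 + 483)² = 323² = 104329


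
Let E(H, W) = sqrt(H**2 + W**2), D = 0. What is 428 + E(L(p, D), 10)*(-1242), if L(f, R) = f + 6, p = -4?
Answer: 428 - 2484*sqrt(26) ≈ -12238.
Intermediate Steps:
L(f, R) = 6 + f
428 + E(L(p, D), 10)*(-1242) = 428 + sqrt((6 - 4)**2 + 10**2)*(-1242) = 428 + sqrt(2**2 + 100)*(-1242) = 428 + sqrt(4 + 100)*(-1242) = 428 + sqrt(104)*(-1242) = 428 + (2*sqrt(26))*(-1242) = 428 - 2484*sqrt(26)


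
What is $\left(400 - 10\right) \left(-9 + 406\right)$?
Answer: $154830$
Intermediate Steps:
$\left(400 - 10\right) \left(-9 + 406\right) = 390 \cdot 397 = 154830$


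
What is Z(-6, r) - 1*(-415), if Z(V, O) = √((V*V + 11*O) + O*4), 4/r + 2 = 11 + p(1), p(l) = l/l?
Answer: 415 + √42 ≈ 421.48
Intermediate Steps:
p(l) = 1
r = ⅖ (r = 4/(-2 + (11 + 1)) = 4/(-2 + 12) = 4/10 = 4*(⅒) = ⅖ ≈ 0.40000)
Z(V, O) = √(V² + 15*O) (Z(V, O) = √((V² + 11*O) + 4*O) = √(V² + 15*O))
Z(-6, r) - 1*(-415) = √((-6)² + 15*(⅖)) - 1*(-415) = √(36 + 6) + 415 = √42 + 415 = 415 + √42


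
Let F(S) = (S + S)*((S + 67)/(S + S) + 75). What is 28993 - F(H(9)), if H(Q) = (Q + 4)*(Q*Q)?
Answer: -130077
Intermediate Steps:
H(Q) = Q**2*(4 + Q) (H(Q) = (4 + Q)*Q**2 = Q**2*(4 + Q))
F(S) = 2*S*(75 + (67 + S)/(2*S)) (F(S) = (2*S)*((67 + S)/((2*S)) + 75) = (2*S)*((67 + S)*(1/(2*S)) + 75) = (2*S)*((67 + S)/(2*S) + 75) = (2*S)*(75 + (67 + S)/(2*S)) = 2*S*(75 + (67 + S)/(2*S)))
28993 - F(H(9)) = 28993 - (67 + 151*(9**2*(4 + 9))) = 28993 - (67 + 151*(81*13)) = 28993 - (67 + 151*1053) = 28993 - (67 + 159003) = 28993 - 1*159070 = 28993 - 159070 = -130077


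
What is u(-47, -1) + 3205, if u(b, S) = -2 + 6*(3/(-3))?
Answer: 3197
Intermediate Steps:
u(b, S) = -8 (u(b, S) = -2 + 6*(3*(-⅓)) = -2 + 6*(-1) = -2 - 6 = -8)
u(-47, -1) + 3205 = -8 + 3205 = 3197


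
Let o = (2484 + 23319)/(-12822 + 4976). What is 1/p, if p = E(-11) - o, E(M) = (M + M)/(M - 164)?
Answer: 1373050/4688137 ≈ 0.29288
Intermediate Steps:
E(M) = 2*M/(-164 + M) (E(M) = (2*M)/(-164 + M) = 2*M/(-164 + M))
o = -25803/7846 (o = 25803/(-7846) = 25803*(-1/7846) = -25803/7846 ≈ -3.2887)
p = 4688137/1373050 (p = 2*(-11)/(-164 - 11) - 1*(-25803/7846) = 2*(-11)/(-175) + 25803/7846 = 2*(-11)*(-1/175) + 25803/7846 = 22/175 + 25803/7846 = 4688137/1373050 ≈ 3.4144)
1/p = 1/(4688137/1373050) = 1373050/4688137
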